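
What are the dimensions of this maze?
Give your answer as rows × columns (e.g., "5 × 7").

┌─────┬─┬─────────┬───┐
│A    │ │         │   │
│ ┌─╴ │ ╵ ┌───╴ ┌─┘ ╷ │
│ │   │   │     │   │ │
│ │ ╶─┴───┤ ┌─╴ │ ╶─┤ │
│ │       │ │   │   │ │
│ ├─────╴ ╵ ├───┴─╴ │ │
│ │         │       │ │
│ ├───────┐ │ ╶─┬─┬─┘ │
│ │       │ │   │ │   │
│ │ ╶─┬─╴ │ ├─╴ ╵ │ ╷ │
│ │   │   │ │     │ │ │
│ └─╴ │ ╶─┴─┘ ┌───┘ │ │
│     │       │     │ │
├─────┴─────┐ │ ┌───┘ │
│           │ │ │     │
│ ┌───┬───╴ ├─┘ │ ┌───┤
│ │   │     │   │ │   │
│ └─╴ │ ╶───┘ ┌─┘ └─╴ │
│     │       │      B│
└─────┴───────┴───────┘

Counting the maze dimensions:
Rows (vertical): 10
Columns (horizontal): 11
Dimensions: 10 × 11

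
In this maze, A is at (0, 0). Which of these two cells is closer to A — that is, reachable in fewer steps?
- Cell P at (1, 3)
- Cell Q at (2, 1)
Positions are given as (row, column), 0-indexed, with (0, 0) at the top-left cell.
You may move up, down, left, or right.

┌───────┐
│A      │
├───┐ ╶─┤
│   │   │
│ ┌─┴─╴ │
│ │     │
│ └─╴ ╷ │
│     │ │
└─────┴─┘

Shortest path A → P at (1, 3): 4 steps
Shortest path A → Q at (2, 1): 7 steps

P is closer (4 steps vs 7 steps).

Path to P:

┌───────┐
│A → ↓  │
├───┐ ╶─┤
│   │↳ P│
│ ┌─┴─╴ │
│ │     │
│ └─╴ ╷ │
│     │ │
└─────┴─┘

Path to Q:

┌───────┐
│A → ↓  │
├───┐ ╶─┤
│   │↳ ↓│
│ ┌─┴─╴ │
│ │Q ← ↲│
│ └─╴ ╷ │
│     │ │
└─────┴─┘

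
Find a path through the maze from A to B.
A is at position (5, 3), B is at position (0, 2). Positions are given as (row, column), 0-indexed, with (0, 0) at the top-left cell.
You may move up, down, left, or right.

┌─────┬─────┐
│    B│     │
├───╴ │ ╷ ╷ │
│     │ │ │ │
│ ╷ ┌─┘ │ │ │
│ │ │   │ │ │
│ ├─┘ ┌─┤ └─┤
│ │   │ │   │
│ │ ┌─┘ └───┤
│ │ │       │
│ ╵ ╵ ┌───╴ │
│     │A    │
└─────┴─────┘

Finding the shortest path from (5, 3) to (0, 2):
Path length: 16 steps
Directions: right → right → up → left → left → left → down → left → left → up → up → up → up → right → right → up

Solution:

┌─────┬─────┐
│    B│     │
├───╴ │ ╷ ╷ │
│↱ → ↑│ │ │ │
│ ╷ ┌─┘ │ │ │
│↑│ │   │ │ │
│ ├─┘ ┌─┤ └─┤
│↑│   │ │   │
│ │ ┌─┘ └───┤
│↑│ │↓ ← ← ↰│
│ ╵ ╵ ┌───╴ │
│↑ ← ↲│A → ↑│
└─────┴─────┘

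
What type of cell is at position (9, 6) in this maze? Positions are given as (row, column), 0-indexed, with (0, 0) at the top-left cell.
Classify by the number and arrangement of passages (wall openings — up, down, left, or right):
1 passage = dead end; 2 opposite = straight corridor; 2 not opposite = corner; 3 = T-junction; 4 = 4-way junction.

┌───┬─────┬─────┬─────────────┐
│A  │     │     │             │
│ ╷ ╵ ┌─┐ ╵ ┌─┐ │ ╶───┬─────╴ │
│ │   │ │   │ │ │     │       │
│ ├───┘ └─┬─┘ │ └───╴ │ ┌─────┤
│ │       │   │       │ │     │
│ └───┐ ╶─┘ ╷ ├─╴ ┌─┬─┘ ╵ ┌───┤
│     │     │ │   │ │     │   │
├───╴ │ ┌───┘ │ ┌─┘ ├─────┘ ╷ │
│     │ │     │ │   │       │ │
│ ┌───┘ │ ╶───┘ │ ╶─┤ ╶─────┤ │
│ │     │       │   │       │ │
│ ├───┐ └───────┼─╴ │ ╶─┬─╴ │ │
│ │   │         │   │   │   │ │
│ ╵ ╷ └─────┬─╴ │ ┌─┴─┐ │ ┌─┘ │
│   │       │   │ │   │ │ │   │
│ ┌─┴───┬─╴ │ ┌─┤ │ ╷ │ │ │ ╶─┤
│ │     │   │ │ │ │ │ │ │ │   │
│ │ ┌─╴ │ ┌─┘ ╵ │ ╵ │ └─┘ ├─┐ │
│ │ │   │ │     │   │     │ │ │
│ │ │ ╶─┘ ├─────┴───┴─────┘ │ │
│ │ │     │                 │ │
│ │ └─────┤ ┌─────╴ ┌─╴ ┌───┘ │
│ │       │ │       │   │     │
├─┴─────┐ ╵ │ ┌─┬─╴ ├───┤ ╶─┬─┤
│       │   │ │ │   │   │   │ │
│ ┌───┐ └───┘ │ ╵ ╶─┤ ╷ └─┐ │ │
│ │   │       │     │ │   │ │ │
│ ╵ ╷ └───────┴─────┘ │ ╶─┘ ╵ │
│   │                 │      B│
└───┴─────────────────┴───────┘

Checking cell at (9, 6):
Number of passages: 3
Cell type: T-junction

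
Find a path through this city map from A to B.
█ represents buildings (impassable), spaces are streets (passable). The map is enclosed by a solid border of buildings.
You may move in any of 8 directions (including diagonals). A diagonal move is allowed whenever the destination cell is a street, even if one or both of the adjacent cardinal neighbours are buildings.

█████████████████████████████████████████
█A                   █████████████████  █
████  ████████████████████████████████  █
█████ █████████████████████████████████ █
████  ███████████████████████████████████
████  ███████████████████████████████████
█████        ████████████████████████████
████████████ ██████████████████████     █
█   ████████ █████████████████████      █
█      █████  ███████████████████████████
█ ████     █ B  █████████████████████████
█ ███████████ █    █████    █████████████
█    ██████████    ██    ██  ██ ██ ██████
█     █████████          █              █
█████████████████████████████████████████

Finding the shortest path from A to B:
Movement: 8-directional
Path length: 16 steps
Directions: right → right → down-right → down-right → down → down → down-right → right → right → right → right → right → down-right → down → down → down-right

Solution:

█████████████████████████████████████████
█A→↘                 █████████████████  █
████↘ ████████████████████████████████  █
█████↓█████████████████████████████████ █
████ ↓███████████████████████████████████
████ ↘███████████████████████████████████
█████ →→→→→↘ ████████████████████████████
████████████↓██████████████████████     █
█   ████████↓█████████████████████      █
█      █████↘ ███████████████████████████
█ ████     █ B  █████████████████████████
█ ███████████ █    █████    █████████████
█    ██████████    ██    ██  ██ ██ ██████
█     █████████          █              █
█████████████████████████████████████████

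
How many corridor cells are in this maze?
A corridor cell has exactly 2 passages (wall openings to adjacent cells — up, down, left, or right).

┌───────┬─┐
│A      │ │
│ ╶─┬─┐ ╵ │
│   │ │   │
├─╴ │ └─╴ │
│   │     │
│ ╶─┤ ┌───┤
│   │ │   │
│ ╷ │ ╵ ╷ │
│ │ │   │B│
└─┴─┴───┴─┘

Counting cells with exactly 2 passages:
Total corridor cells: 17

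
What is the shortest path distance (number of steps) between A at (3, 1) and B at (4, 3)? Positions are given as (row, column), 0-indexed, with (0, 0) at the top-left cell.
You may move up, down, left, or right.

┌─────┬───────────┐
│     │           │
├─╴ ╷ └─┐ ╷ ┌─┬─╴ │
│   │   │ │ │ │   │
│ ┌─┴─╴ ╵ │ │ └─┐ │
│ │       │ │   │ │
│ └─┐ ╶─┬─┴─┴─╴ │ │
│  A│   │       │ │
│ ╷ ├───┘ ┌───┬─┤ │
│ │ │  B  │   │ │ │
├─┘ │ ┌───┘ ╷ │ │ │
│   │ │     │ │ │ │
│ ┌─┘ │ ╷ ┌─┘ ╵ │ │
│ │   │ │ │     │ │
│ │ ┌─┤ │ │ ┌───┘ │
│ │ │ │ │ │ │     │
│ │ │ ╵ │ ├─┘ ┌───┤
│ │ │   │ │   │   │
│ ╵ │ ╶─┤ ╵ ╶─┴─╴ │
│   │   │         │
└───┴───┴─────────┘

Finding path from (3, 1) to (4, 3):
Path: (3,1) → (4,1) → (5,1) → (5,0) → (6,0) → (7,0) → (8,0) → (9,0) → (9,1) → (8,1) → (7,1) → (6,1) → (6,2) → (5,2) → (4,2) → (4,3)
Distance: 15 steps

Solution:

┌─────┬───────────┐
│     │           │
├─╴ ╷ └─┐ ╷ ┌─┬─╴ │
│   │   │ │ │ │   │
│ ┌─┴─╴ ╵ │ │ └─┐ │
│ │       │ │   │ │
│ └─┐ ╶─┬─┴─┴─╴ │ │
│  A│   │       │ │
│ ╷ ├───┘ ┌───┬─┤ │
│ │↓│↱ B  │   │ │ │
├─┘ │ ┌───┘ ╷ │ │ │
│↓ ↲│↑│     │ │ │ │
│ ┌─┘ │ ╷ ┌─┘ ╵ │ │
│↓│↱ ↑│ │ │     │ │
│ │ ┌─┤ │ │ ┌───┘ │
│↓│↑│ │ │ │ │     │
│ │ │ ╵ │ ├─┘ ┌───┤
│↓│↑│   │ │   │   │
│ ╵ │ ╶─┤ ╵ ╶─┴─╴ │
│↳ ↑│   │         │
└───┴───┴─────────┘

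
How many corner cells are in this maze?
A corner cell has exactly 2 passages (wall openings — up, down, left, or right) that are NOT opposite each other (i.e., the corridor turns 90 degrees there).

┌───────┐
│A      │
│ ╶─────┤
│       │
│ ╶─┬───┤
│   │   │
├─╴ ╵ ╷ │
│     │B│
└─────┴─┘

Counting corner cells (2 non-opposite passages):
Total corners: 6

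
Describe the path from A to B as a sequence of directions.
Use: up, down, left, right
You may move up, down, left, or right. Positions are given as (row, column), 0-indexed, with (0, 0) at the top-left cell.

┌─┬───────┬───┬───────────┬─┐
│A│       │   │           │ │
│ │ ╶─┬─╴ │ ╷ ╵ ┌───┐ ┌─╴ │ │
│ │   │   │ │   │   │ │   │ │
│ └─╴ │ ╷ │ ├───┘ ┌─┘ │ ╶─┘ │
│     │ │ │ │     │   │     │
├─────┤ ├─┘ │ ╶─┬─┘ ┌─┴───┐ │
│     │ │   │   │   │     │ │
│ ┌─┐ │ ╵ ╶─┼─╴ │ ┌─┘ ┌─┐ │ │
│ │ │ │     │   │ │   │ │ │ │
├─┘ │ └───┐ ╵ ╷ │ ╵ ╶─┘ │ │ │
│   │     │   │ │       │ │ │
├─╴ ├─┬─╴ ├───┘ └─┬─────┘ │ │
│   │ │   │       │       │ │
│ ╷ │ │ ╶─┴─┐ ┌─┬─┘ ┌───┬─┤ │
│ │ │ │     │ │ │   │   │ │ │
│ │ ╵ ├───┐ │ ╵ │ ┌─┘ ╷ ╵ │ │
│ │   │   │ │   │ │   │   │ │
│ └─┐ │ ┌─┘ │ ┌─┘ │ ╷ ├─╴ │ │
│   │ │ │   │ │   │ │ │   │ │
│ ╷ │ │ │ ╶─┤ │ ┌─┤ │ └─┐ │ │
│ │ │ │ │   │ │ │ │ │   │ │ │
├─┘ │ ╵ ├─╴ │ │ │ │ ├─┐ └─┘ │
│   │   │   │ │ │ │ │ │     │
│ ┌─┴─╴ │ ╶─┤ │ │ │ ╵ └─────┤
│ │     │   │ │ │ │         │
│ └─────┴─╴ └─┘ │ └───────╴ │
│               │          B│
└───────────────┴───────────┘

Finding the path and converting it to directions:
Path through cells: (0,0) → (1,0) → (2,0) → (2,1) → (2,2) → (1,2) → (1,1) → (0,1) → (0,2) → (0,3) → (0,4) → (1,4) → (1,3) → (2,3) → (3,3) → (4,3) → (4,4) → (3,4) → (3,5) → (2,5) → (1,5) → (0,5) → (0,6) → (1,6) → (1,7) → (0,7) → (0,8) → (0,9) → (0,10) → (0,11) → (0,12) → (1,12) → (1,11) → (2,11) → (2,12) → (2,13) → (3,13) → (4,13) → (5,13) → (6,13) → (7,13) → (8,13) → (9,13) → (10,13) → (11,13) → (11,12) → (11,11) → (10,11) → (10,10) → (9,10) → (8,10) → (8,9) → (9,9) → (10,9) → (11,9) → (12,9) → (12,10) → (12,11) → (12,12) → (12,13) → (13,13)
Directions: down, down, right, right, up, left, up, right, right, right, down, left, down, down, down, right, up, right, up, up, up, right, down, right, up, right, right, right, right, right, down, left, down, right, right, down, down, down, down, down, down, down, down, down, left, left, up, left, up, up, left, down, down, down, down, right, right, right, right, down

Solution:

┌─┬───────┬───┬───────────┬─┐
│A│↱ → → ↓│↱ ↓│↱ → → → → ↓│ │
│ │ ╶─┬─╴ │ ╷ ╵ ┌───┐ ┌─╴ │ │
│↓│↑ ↰│↓ ↲│↑│↳ ↑│   │ │↓ ↲│ │
│ └─╴ │ ╷ │ ├───┘ ┌─┘ │ ╶─┘ │
│↳ → ↑│↓│ │↑│     │   │↳ → ↓│
├─────┤ ├─┘ │ ╶─┬─┘ ┌─┴───┐ │
│     │↓│↱ ↑│   │   │     │↓│
│ ┌─┐ │ ╵ ╶─┼─╴ │ ┌─┘ ┌─┐ │ │
│ │ │ │↳ ↑  │   │ │   │ │ │↓│
├─┘ │ └───┐ ╵ ╷ │ ╵ ╶─┘ │ │ │
│   │     │   │ │       │ │↓│
├─╴ ├─┬─╴ ├───┘ └─┬─────┘ │ │
│   │ │   │       │       │↓│
│ ╷ │ │ ╶─┴─┐ ┌─┬─┘ ┌───┬─┤ │
│ │ │ │     │ │ │   │   │ │↓│
│ │ ╵ ├───┐ │ ╵ │ ┌─┘ ╷ ╵ │ │
│ │   │   │ │   │ │↓ ↰│   │↓│
│ └─┐ │ ┌─┘ │ ┌─┘ │ ╷ ├─╴ │ │
│   │ │ │   │ │   │↓│↑│   │↓│
│ ╷ │ │ │ ╶─┤ │ ┌─┤ │ └─┐ │ │
│ │ │ │ │   │ │ │ │↓│↑ ↰│ │↓│
├─┘ │ ╵ ├─╴ │ │ │ │ ├─┐ └─┘ │
│   │   │   │ │ │ │↓│ │↑ ← ↲│
│ ┌─┴─╴ │ ╶─┤ │ │ │ ╵ └─────┤
│ │     │   │ │ │ │↳ → → → ↓│
│ └─────┴─╴ └─┘ │ └───────╴ │
│               │          B│
└───────────────┴───────────┘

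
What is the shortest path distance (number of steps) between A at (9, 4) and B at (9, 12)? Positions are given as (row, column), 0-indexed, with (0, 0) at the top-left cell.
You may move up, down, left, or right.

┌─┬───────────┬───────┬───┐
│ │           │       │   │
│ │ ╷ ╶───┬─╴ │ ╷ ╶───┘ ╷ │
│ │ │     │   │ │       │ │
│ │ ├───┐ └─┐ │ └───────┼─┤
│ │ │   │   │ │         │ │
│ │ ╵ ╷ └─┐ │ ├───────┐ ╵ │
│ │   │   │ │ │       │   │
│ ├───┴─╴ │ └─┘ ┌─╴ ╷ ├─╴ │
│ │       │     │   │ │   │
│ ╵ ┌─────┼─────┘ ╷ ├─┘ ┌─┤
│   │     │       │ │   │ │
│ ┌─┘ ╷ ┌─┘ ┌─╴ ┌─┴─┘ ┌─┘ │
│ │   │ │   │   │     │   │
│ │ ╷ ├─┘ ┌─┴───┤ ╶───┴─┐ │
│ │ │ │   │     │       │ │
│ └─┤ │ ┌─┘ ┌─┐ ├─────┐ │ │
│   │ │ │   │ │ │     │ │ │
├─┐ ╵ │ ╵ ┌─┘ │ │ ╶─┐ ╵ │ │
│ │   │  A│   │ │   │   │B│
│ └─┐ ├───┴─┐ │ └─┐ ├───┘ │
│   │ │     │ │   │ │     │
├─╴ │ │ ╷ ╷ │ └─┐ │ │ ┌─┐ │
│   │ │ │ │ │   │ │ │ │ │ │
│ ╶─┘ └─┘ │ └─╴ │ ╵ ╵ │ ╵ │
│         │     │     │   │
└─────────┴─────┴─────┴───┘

Finding path from (9, 4) to (9, 12):
Path: (9,4) → (8,4) → (8,5) → (7,5) → (7,6) → (7,7) → (8,7) → (9,7) → (10,7) → (10,8) → (11,8) → (12,8) → (12,9) → (12,10) → (11,10) → (10,10) → (10,11) → (10,12) → (9,12)
Distance: 18 steps

Solution:

┌─┬───────────┬───────┬───┐
│ │           │       │   │
│ │ ╷ ╶───┬─╴ │ ╷ ╶───┘ ╷ │
│ │ │     │   │ │       │ │
│ │ ├───┐ └─┐ │ └───────┼─┤
│ │ │   │   │ │         │ │
│ │ ╵ ╷ └─┐ │ ├───────┐ ╵ │
│ │   │   │ │ │       │   │
│ ├───┴─╴ │ └─┘ ┌─╴ ╷ ├─╴ │
│ │       │     │   │ │   │
│ ╵ ┌─────┼─────┘ ╷ ├─┘ ┌─┤
│   │     │       │ │   │ │
│ ┌─┘ ╷ ┌─┘ ┌─╴ ┌─┴─┘ ┌─┘ │
│ │   │ │   │   │     │   │
│ │ ╷ ├─┘ ┌─┴───┤ ╶───┴─┐ │
│ │ │ │   │↱ → ↓│       │ │
│ └─┤ │ ┌─┘ ┌─┐ ├─────┐ │ │
│   │ │ │↱ ↑│ │↓│     │ │ │
├─┐ ╵ │ ╵ ┌─┘ │ │ ╶─┐ ╵ │ │
│ │   │  A│   │↓│   │   │B│
│ └─┐ ├───┴─┐ │ └─┐ ├───┘ │
│   │ │     │ │↳ ↓│ │↱ → ↑│
├─╴ │ │ ╷ ╷ │ └─┐ │ │ ┌─┐ │
│   │ │ │ │ │   │↓│ │↑│ │ │
│ ╶─┘ └─┘ │ └─╴ │ ╵ ╵ │ ╵ │
│         │     │↳ → ↑│   │
└─────────┴─────┴─────┴───┘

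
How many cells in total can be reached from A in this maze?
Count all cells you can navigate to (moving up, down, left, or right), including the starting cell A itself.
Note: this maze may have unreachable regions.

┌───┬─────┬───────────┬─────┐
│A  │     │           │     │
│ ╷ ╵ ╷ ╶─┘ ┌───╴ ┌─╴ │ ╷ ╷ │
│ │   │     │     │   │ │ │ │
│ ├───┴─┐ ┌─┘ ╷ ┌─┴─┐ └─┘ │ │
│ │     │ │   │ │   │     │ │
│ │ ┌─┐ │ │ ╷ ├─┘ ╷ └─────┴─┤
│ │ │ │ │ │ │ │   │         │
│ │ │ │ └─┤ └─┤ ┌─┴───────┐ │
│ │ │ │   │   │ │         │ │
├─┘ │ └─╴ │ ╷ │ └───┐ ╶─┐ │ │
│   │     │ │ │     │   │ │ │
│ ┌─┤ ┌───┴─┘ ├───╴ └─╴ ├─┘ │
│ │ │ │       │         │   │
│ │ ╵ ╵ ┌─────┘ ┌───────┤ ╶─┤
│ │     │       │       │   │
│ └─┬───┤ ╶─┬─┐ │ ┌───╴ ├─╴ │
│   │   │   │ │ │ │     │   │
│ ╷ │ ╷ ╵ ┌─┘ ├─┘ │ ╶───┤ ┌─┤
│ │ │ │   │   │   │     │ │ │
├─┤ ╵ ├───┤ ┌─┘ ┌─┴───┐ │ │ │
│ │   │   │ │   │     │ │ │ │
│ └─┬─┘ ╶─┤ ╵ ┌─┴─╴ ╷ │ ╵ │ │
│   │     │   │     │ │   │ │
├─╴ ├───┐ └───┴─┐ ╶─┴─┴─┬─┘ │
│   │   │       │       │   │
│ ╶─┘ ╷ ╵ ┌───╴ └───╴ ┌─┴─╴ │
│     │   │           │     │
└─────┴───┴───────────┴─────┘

Using BFS/flood-fill to find all reachable cells from A:
Maze size: 14 × 14 = 196 total cells
46 cell(s) are walled off and cannot be reached from A.
Reachable cells: 150

Reachable region (· marks reachable cells):

┌───┬─────┬───────────┬─────┐
│A ·│· · ·│· · · · · ·│· · ·│
│ ╷ ╵ ╷ ╶─┘ ┌───╴ ┌─╴ │ ╷ ╷ │
│·│· ·│· · ·│· · ·│· ·│·│·│·│
│ ├───┴─┐ ┌─┘ ╷ ┌─┴─┐ └─┘ │ │
│·│· · ·│·│· ·│·│· ·│· · ·│·│
│ │ ┌─┐ │ │ ╷ ├─┘ ╷ └─────┴─┤
│·│·│·│·│·│·│·│· ·│· · · · ·│
│ │ │ │ └─┤ └─┤ ┌─┴───────┐ │
│·│·│·│· ·│· ·│·│· · · · ·│·│
├─┘ │ └─╴ │ ╷ │ └───┐ ╶─┐ │ │
│· ·│· · ·│·│·│· · ·│· ·│·│·│
│ ┌─┤ ┌───┴─┘ ├───╴ └─╴ ├─┘ │
│·│·│·│· · · ·│· · · · ·│· ·│
│ │ ╵ ╵ ┌─────┘ ┌───────┤ ╶─┤
│·│· · ·│· · · ·│· · · ·│· ·│
│ └─┬───┤ ╶─┬─┐ │ ┌───╴ ├─╴ │
│· ·│· ·│· ·│·│·│·│· · ·│· ·│
│ ╷ │ ╷ ╵ ┌─┘ ├─┘ │ ╶───┤ ┌─┤
│·│·│·│· ·│· ·│· ·│· · ·│·│ │
├─┤ ╵ ├───┤ ┌─┘ ┌─┴───┐ │ │ │
│ │· ·│   │·│· ·│     │·│·│ │
│ └─┬─┘ ╶─┤ ╵ ┌─┴─╴ ╷ │ ╵ │ │
│   │     │· ·│     │ │· ·│ │
├─╴ ├───┐ └───┴─┐ ╶─┴─┴─┬─┘ │
│   │   │       │       │   │
│ ╶─┘ ╷ ╵ ┌───╴ └───╴ ┌─┴─╴ │
│     │   │           │     │
└─────┴───┴───────────┴─────┘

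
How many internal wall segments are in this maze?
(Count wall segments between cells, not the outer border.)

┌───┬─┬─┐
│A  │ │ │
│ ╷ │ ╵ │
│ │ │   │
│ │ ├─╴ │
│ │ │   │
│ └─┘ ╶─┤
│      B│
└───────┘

Counting internal wall segments:
Total internal walls: 9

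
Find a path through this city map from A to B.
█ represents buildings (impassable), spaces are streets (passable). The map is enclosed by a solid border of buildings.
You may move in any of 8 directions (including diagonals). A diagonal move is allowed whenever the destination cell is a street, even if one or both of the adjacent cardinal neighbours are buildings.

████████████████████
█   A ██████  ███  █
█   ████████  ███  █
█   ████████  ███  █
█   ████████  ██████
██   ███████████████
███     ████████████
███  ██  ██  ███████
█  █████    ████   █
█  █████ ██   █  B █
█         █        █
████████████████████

Finding the shortest path from A to B:
Movement: 8-directional
Path length: 17 steps
Directions: down-left → down → down → down-right → down-right → right → right → down-right → down-right → right → right → down-right → right → down-right → right → right → up-right

Solution:

████████████████████
█   A ██████  ███  █
█  ↓████████  ███  █
█  ↓████████  ███  █
█  ↘████████  ██████
██  ↘███████████████
███  →→↘████████████
███  ██ ↘██  ███████
█  █████ →→↘████   █
█  █████ ██ →↘█  B █
█         █   →→↗  █
████████████████████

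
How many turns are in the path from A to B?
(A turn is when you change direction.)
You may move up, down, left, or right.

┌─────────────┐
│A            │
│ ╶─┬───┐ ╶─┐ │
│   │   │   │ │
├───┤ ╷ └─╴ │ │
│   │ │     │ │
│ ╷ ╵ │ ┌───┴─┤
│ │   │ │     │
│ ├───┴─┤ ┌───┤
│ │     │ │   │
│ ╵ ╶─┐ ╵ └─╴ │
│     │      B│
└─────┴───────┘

Directions: right, right, right, right, down, right, down, left, left, up, left, down, down, left, up, left, down, down, down, right, up, right, right, down, right, right, right
Number of turns: 16

Solution:

┌─────────────┐
│A → → → ↓    │
│ ╶─┬───┐ ╶─┐ │
│   │↓ ↰│↳ ↓│ │
├───┤ ╷ └─╴ │ │
│↓ ↰│↓│↑ ← ↲│ │
│ ╷ ╵ │ ┌───┴─┤
│↓│↑ ↲│ │     │
│ ├───┴─┤ ┌───┤
│↓│↱ → ↓│ │   │
│ ╵ ╶─┐ ╵ └─╴ │
│↳ ↑  │↳ → → B│
└─────┴───────┘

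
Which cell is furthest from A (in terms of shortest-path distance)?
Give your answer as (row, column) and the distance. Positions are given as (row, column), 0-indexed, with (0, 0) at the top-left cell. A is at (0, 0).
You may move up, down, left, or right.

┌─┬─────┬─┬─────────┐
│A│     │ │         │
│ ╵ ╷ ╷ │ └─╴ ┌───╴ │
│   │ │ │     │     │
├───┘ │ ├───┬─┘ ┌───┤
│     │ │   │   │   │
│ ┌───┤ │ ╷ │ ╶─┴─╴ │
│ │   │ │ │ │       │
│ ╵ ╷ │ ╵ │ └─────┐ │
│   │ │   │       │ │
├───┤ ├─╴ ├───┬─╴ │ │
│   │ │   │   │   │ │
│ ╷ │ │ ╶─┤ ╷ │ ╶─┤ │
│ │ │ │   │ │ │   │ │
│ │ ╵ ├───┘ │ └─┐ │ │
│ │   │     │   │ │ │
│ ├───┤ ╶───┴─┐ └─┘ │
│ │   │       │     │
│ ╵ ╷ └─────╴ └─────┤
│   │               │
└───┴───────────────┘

Computing BFS distances from A to all cells:
Furthest cell: (0, 4)
Distance: 70 steps

Path from A to the furthest cell:

┌─┬─────┬─┬─────────┐
│A│↱ ↓  │B│  ↓ ← ← ↰│
│ ╵ ╷ ╷ │ └─╴ ┌───╴ │
│↳ ↑│↓│ │↑ ← ↲│↱ → ↑│
├───┘ │ ├───┬─┘ ┌───┤
│↓ ← ↲│ │   │↱ ↑│   │
│ ┌───┤ │ ╷ │ ╶─┴─╴ │
│↓│↱ ↓│ │ │ │↑ ← ← ↰│
│ ╵ ╷ │ ╵ │ └─────┐ │
│↳ ↑│↓│   │       │↑│
├───┤ ├─╴ ├───┬─╴ │ │
│↓ ↰│↓│   │↱ ↓│   │↑│
│ ╷ │ │ ╶─┤ ╷ │ ╶─┤ │
│↓│↑│↓│   │↑│↓│   │↑│
│ │ ╵ ├───┘ │ └─┐ │ │
│↓│↑ ↲│↱ → ↑│↳ ↓│ │↑│
│ ├───┤ ╶───┴─┐ └─┘ │
│↓│↱ ↓│↑ ← ← ↰│↳ → ↑│
│ ╵ ╷ └─────╴ └─────┤
│↳ ↑│↳ → → → ↑      │
└───┴───────────────┘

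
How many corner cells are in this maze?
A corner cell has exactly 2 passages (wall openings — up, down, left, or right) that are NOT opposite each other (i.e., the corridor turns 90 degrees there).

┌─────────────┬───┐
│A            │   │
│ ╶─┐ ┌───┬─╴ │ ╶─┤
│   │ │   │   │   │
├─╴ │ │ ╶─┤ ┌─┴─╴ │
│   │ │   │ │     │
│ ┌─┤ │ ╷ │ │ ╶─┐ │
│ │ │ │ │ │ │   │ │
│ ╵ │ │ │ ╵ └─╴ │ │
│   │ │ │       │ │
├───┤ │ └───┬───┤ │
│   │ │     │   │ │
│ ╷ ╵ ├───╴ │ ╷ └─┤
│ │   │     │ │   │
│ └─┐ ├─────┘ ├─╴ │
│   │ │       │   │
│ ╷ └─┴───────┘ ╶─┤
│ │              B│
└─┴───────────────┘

Counting corner cells (2 non-opposite passages):
Total corners: 35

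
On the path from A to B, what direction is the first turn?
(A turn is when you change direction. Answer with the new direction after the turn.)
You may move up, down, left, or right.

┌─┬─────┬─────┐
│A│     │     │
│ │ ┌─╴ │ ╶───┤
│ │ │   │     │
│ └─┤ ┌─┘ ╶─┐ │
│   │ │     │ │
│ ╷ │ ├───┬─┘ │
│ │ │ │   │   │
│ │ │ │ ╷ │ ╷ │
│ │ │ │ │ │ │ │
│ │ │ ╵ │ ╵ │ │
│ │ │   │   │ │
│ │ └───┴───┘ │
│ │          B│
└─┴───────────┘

Directions: down, down, right, down, down, down, down, right, right, right, right, right
First turn direction: right

Solution:

┌─┬─────┬─────┐
│A│     │     │
│ │ ┌─╴ │ ╶───┤
│↓│ │   │     │
│ └─┤ ┌─┘ ╶─┐ │
│↳ ↓│ │     │ │
│ ╷ │ ├───┬─┘ │
│ │↓│ │   │   │
│ │ │ │ ╷ │ ╷ │
│ │↓│ │ │ │ │ │
│ │ │ ╵ │ ╵ │ │
│ │↓│   │   │ │
│ │ └───┴───┘ │
│ │↳ → → → → B│
└─┴───────────┘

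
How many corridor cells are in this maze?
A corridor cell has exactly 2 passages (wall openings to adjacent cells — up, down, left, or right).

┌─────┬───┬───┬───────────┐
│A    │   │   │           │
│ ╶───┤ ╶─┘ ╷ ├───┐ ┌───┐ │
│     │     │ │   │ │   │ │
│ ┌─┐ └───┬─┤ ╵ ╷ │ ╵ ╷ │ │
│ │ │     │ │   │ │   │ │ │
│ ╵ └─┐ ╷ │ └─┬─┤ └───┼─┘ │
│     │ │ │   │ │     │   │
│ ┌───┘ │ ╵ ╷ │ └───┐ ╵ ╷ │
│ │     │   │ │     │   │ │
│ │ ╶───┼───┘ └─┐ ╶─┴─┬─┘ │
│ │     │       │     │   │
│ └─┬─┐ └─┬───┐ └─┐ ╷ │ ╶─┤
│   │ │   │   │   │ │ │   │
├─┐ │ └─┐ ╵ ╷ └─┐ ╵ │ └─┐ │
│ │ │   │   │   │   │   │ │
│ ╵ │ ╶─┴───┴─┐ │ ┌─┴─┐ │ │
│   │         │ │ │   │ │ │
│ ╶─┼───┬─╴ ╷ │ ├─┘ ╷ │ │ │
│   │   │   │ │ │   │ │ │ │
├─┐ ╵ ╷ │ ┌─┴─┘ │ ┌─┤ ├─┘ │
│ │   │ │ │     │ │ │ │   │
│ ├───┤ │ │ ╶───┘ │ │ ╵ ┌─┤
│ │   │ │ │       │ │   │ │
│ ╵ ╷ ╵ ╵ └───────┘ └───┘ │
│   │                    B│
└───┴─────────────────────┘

Counting cells with exactly 2 passages:
Total corridor cells: 133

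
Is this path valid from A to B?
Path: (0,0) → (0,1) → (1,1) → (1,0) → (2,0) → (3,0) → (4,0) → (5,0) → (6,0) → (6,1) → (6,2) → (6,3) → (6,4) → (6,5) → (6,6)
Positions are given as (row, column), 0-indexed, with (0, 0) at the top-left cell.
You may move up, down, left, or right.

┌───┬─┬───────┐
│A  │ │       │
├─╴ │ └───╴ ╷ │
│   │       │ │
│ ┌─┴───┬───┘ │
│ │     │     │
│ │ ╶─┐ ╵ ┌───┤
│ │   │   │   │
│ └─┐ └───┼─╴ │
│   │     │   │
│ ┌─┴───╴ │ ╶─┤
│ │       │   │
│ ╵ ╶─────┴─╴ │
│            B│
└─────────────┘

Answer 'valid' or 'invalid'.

Checking path validity:
Result: All consecutive moves are passable.

valid

Correct solution:

┌───┬─┬───────┐
│A ↓│ │       │
├─╴ │ └───╴ ╷ │
│↓ ↲│       │ │
│ ┌─┴───┬───┘ │
│↓│     │     │
│ │ ╶─┐ ╵ ┌───┤
│↓│   │   │   │
│ └─┐ └───┼─╴ │
│↓  │     │   │
│ ┌─┴───╴ │ ╶─┤
│↓│       │   │
│ ╵ ╶─────┴─╴ │
│↳ → → → → → B│
└─────────────┘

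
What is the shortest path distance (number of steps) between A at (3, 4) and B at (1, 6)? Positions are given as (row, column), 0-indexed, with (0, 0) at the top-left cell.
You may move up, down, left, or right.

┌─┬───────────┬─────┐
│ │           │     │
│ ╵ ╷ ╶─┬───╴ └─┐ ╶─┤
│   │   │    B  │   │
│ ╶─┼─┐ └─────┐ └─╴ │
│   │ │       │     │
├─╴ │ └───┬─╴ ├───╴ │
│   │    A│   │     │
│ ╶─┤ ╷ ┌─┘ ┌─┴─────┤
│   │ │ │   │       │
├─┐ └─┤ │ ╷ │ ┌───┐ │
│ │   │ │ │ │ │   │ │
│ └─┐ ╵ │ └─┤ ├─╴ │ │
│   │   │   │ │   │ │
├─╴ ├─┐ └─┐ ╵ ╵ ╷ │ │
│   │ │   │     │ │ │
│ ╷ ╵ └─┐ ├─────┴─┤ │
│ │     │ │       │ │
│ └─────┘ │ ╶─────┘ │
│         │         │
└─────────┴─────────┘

Finding path from (3, 4) to (1, 6):
Path: (3,4) → (3,3) → (4,3) → (5,3) → (6,3) → (6,2) → (5,2) → (5,1) → (4,1) → (4,0) → (3,0) → (3,1) → (2,1) → (2,0) → (1,0) → (1,1) → (0,1) → (0,2) → (0,3) → (0,4) → (0,5) → (0,6) → (1,6)
Distance: 22 steps

Solution:

┌─┬───────────┬─────┐
│ │↱ → → → → ↓│     │
│ ╵ ╷ ╶─┬───╴ └─┐ ╶─┤
│↱ ↑│   │    B  │   │
│ ╶─┼─┐ └─────┐ └─╴ │
│↑ ↰│ │       │     │
├─╴ │ └───┬─╴ ├───╴ │
│↱ ↑│  ↓ A│   │     │
│ ╶─┤ ╷ ┌─┘ ┌─┴─────┤
│↑ ↰│ │↓│   │       │
├─┐ └─┤ │ ╷ │ ┌───┐ │
│ │↑ ↰│↓│ │ │ │   │ │
│ └─┐ ╵ │ └─┤ ├─╴ │ │
│   │↑ ↲│   │ │   │ │
├─╴ ├─┐ └─┐ ╵ ╵ ╷ │ │
│   │ │   │     │ │ │
│ ╷ ╵ └─┐ ├─────┴─┤ │
│ │     │ │       │ │
│ └─────┘ │ ╶─────┘ │
│         │         │
└─────────┴─────────┘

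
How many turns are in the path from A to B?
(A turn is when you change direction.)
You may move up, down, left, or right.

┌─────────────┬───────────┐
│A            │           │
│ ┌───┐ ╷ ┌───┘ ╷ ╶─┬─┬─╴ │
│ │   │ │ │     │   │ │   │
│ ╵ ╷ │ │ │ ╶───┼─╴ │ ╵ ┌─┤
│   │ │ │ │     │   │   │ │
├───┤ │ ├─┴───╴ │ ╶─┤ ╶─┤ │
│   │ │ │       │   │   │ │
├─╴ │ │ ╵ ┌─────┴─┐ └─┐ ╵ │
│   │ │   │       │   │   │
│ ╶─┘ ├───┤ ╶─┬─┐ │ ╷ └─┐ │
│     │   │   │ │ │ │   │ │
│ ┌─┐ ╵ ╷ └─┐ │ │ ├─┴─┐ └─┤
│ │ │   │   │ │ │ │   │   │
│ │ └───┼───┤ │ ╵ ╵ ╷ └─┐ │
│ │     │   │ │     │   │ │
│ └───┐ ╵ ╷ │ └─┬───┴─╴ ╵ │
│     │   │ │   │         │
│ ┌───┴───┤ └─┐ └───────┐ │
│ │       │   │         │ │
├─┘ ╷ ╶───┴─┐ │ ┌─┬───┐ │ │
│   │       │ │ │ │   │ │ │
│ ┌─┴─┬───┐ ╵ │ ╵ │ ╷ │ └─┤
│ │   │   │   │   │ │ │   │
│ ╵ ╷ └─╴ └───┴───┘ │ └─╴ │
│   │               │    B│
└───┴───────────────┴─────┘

Directions: right, right, right, down, down, down, down, right, up, right, right, right, up, left, left, up, right, right, up, right, down, right, down, left, down, right, down, right, down, right, down, right, down, down, left, up, left, up, left, down, left, up, up, up, left, left, left, down, right, down, down, down, right, down, right, right, right, right, down, down, right, down
Number of turns: 41

Solution:

┌─────────────┬───────────┐
│A → → ↓      │↱ ↓        │
│ ┌───┐ ╷ ┌───┘ ╷ ╶─┬─┬─╴ │
│ │   │↓│ │↱ → ↑│↳ ↓│ │   │
│ ╵ ╷ │ │ │ ╶───┼─╴ │ ╵ ┌─┤
│   │ │↓│ │↑ ← ↰│↓ ↲│   │ │
├───┤ │ ├─┴───╴ │ ╶─┤ ╶─┤ │
│   │ │↓│↱ → → ↑│↳ ↓│   │ │
├─╴ │ │ ╵ ┌─────┴─┐ └─┐ ╵ │
│   │ │↳ ↑│↓ ← ← ↰│↳ ↓│   │
│ ╶─┘ ├───┤ ╶─┬─┐ │ ╷ └─┐ │
│     │   │↳ ↓│ │↑│ │↳ ↓│ │
│ ┌─┐ ╵ ╷ └─┐ │ │ ├─┴─┐ └─┤
│ │ │   │   │↓│ │↑│↓ ↰│↳ ↓│
│ │ └───┼───┤ │ ╵ ╵ ╷ └─┐ │
│ │     │   │↓│  ↑ ↲│↑ ↰│↓│
│ └───┐ ╵ ╷ │ └─┬───┴─╴ ╵ │
│     │   │ │↳ ↓│      ↑ ↲│
│ ┌───┴───┤ └─┐ └───────┐ │
│ │       │   │↳ → → → ↓│ │
├─┘ ╷ ╶───┴─┐ │ ┌─┬───┐ │ │
│   │       │ │ │ │   │↓│ │
│ ┌─┴─┬───┐ ╵ │ ╵ │ ╷ │ └─┤
│ │   │   │   │   │ │ │↳ ↓│
│ ╵ ╷ └─╴ └───┴───┘ │ └─╴ │
│   │               │    B│
└───┴───────────────┴─────┘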